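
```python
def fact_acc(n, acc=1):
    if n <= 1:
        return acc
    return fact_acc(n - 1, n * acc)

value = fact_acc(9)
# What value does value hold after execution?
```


fact_acc(9, 1)
= fact_acc(8, 9 * 1) = fact_acc(8, 9)
= fact_acc(7, 8 * 9) = fact_acc(7, 72)
= fact_acc(6, 7 * 72) = fact_acc(6, 504)
= fact_acc(5, 6 * 504) = fact_acc(5, 3024)
= fact_acc(4, 5 * 3024) = fact_acc(4, 15120)
= fact_acc(3, 4 * 15120) = fact_acc(3, 60480)
= fact_acc(2, 3 * 60480) = fact_acc(2, 181440)
= fact_acc(1, 2 * 181440) = fact_acc(1, 362880)
n <= 1, return acc = 362880


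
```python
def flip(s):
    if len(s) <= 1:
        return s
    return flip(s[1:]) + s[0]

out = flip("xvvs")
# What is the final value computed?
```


flip("xvvs")
= flip("vvs") + "x"
= flip("vs") + "v" + "x"
= flip("s") + "v" + "v" + "x"
= "s" + "v" + "v" + "x"
= "svvx"


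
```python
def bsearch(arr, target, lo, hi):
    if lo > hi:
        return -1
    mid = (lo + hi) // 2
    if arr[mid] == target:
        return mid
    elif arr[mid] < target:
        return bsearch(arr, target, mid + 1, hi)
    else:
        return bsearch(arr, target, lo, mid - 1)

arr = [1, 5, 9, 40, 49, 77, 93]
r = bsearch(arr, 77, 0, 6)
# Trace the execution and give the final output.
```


bsearch(arr, 77, 0, 6)
lo=0, hi=6, mid=3, arr[mid]=40
40 < 77, search right half
lo=4, hi=6, mid=5, arr[mid]=77
arr[5] == 77, found at index 5
= 5


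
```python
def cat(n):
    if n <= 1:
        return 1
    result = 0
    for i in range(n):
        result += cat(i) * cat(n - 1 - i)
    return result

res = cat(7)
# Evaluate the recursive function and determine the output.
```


cat(7)
= sum of cat(i) * cat(7-1-i) for i in 0..6
First compute sub-values bottom-up:
  cat(0) = 1, cat(1) = 1
  cat(2) = 1*1 + 1*1 = 2
  cat(3) = 1*2 + 1*1 + 2*1 = 5
  cat(4) = 1*5 + 1*2 + 2*1 + 5*1 = 14
  cat(5) = 1*14 + 1*5 + 2*2 + 5*1 + 14*1 = 42
  cat(6) = 1*42 + 1*14 + 2*5 + 5*2 + 14*1 + 42*1 = 132
Now cat(7):
  cat(0)*cat(6) = 1*132 = 132
  cat(1)*cat(5) = 1*42 = 42
  cat(2)*cat(4) = 2*14 = 28
  cat(3)*cat(3) = 5*5 = 25
  cat(4)*cat(2) = 14*2 = 28
  cat(5)*cat(1) = 42*1 = 42
  cat(6)*cat(0) = 132*1 = 132
= 132 + 42 + 28 + 25 + 28 + 42 + 132
= 429


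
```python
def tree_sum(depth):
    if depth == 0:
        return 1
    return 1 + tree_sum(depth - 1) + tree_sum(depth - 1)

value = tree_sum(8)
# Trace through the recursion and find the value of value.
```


tree_sum(8)
= 1 + tree_sum(7) + tree_sum(7)
= 1 + 2 * tree_sum(7)
tree_sum(k) = 2^(k+1) - 1
tree_sum(0) = 1
tree_sum(1) = 3
tree_sum(2) = 7
tree_sum(3) = 15
tree_sum(4) = 31
tree_sum(8) = 2^9 - 1 = 511


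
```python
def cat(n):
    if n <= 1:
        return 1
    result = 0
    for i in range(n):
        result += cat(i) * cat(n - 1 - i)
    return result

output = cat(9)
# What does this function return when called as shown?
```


cat(9)
= sum of cat(i) * cat(9-1-i) for i in 0..8
First compute sub-values bottom-up:
  cat(0) = 1, cat(1) = 1
  cat(2) = 1*1 + 1*1 = 2
  cat(3) = 1*2 + 1*1 + 2*1 = 5
  cat(4) = 1*5 + 1*2 + 2*1 + 5*1 = 14
  cat(5) = 1*14 + 1*5 + 2*2 + 5*1 + 14*1 = 42
  cat(6) = 1*42 + 1*14 + 2*5 + 5*2 + 14*1 + 42*1 = 132
  cat(7) = 1*132 + 1*42 + 2*14 + 5*5 + 14*2 + 42*1 + 132*1 = 429
  cat(8) = 1*429 + 1*132 + 2*42 + 5*14 + 14*5 + 42*2 + 132*1 + 429*1 = 1430
Now cat(9):
  cat(0)*cat(8) = 1*1430 = 1430
  cat(1)*cat(7) = 1*429 = 429
  cat(2)*cat(6) = 2*132 = 264
  cat(3)*cat(5) = 5*42 = 210
  cat(4)*cat(4) = 14*14 = 196
  cat(5)*cat(3) = 42*5 = 210
  cat(6)*cat(2) = 132*2 = 264
  cat(7)*cat(1) = 429*1 = 429
  cat(8)*cat(0) = 1430*1 = 1430
= 1430 + 429 + 264 + 210 + 196 + 210 + 264 + 429 + 1430
= 4862


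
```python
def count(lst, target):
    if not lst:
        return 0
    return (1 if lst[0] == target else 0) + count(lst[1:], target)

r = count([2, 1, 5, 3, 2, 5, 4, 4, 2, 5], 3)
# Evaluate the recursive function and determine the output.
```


count([2, 1, 5, 3, 2, 5, 4, 4, 2, 5], 3)
lst[0]=2 != 3: 0 + count([1, 5, 3, 2, 5, 4, 4, 2, 5], 3)
lst[0]=1 != 3: 0 + count([5, 3, 2, 5, 4, 4, 2, 5], 3)
lst[0]=5 != 3: 0 + count([3, 2, 5, 4, 4, 2, 5], 3)
lst[0]=3 == 3: 1 + count([2, 5, 4, 4, 2, 5], 3)
lst[0]=2 != 3: 0 + count([5, 4, 4, 2, 5], 3)
lst[0]=5 != 3: 0 + count([4, 4, 2, 5], 3)
lst[0]=4 != 3: 0 + count([4, 2, 5], 3)
lst[0]=4 != 3: 0 + count([2, 5], 3)
lst[0]=2 != 3: 0 + count([5], 3)
lst[0]=5 != 3: 0 + count([], 3)
= 1


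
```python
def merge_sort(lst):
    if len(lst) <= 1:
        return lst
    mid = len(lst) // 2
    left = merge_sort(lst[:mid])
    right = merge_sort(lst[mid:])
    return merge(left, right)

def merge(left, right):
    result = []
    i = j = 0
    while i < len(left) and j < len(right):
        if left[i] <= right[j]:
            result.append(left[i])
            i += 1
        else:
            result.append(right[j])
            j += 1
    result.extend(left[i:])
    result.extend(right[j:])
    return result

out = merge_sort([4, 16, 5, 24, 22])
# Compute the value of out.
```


merge_sort([4, 16, 5, 24, 22])
Split into [4, 16] and [5, 24, 22]
Left sorted: [4, 16]
Right sorted: [5, 22, 24]
Merge [4, 16] and [5, 22, 24]
= [4, 5, 16, 22, 24]


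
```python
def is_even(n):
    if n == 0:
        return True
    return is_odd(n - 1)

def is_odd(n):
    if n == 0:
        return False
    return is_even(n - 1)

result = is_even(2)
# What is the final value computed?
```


is_even(2)
= is_odd(1)
= is_even(0)
n == 0: return True
= True


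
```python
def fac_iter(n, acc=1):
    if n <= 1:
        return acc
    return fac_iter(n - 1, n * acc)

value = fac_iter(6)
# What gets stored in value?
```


fac_iter(6, 1)
= fac_iter(5, 6 * 1) = fac_iter(5, 6)
= fac_iter(4, 5 * 6) = fac_iter(4, 30)
= fac_iter(3, 4 * 30) = fac_iter(3, 120)
= fac_iter(2, 3 * 120) = fac_iter(2, 360)
= fac_iter(1, 2 * 360) = fac_iter(1, 720)
n <= 1, return acc = 720


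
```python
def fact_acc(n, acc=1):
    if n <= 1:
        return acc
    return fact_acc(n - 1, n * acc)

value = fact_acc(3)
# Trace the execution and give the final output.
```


fact_acc(3, 1)
= fact_acc(2, 3 * 1) = fact_acc(2, 3)
= fact_acc(1, 2 * 3) = fact_acc(1, 6)
n <= 1, return acc = 6


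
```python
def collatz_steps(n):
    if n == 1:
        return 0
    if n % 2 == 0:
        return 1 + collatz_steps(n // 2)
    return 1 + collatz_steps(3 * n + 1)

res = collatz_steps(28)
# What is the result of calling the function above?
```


collatz_steps(28)
28 is even -> collatz_steps(14)
14 is even -> collatz_steps(7)
7 is odd -> 3*7+1 = 22 -> collatz_steps(22)
22 is even -> collatz_steps(11)
11 is odd -> 3*11+1 = 34 -> collatz_steps(34)
34 is even -> collatz_steps(17)
17 is odd -> 3*17+1 = 52 -> collatz_steps(52)
52 is even -> collatz_steps(26)
26 is even -> collatz_steps(13)
13 is odd -> 3*13+1 = 40 -> collatz_steps(40)
40 is even -> collatz_steps(20)
20 is even -> collatz_steps(10)
10 is even -> collatz_steps(5)
5 is odd -> 3*5+1 = 16 -> collatz_steps(16)
16 is even -> collatz_steps(8)
8 is even -> collatz_steps(4)
4 is even -> collatz_steps(2)
2 is even -> collatz_steps(1)
Reached 1 after 18 steps
= 18


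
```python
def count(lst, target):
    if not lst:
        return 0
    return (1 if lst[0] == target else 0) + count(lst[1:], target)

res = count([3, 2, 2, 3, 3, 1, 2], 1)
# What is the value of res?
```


count([3, 2, 2, 3, 3, 1, 2], 1)
lst[0]=3 != 1: 0 + count([2, 2, 3, 3, 1, 2], 1)
lst[0]=2 != 1: 0 + count([2, 3, 3, 1, 2], 1)
lst[0]=2 != 1: 0 + count([3, 3, 1, 2], 1)
lst[0]=3 != 1: 0 + count([3, 1, 2], 1)
lst[0]=3 != 1: 0 + count([1, 2], 1)
lst[0]=1 == 1: 1 + count([2], 1)
lst[0]=2 != 1: 0 + count([], 1)
= 1


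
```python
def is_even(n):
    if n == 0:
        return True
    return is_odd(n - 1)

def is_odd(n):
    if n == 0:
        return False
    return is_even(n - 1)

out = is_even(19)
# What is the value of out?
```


is_even(19)
= is_odd(18)
= is_even(17)
= is_odd(16)
= is_even(15)
= is_odd(14)
= is_even(13)
= is_odd(12)
= is_even(11)
= is_odd(10)
= is_even(9)
= is_odd(8)
= is_even(7)
= is_odd(6)
= is_even(5)
= is_odd(4)
= is_even(3)
= is_odd(2)
= is_even(1)
= is_odd(0)
n == 0: return False
= False


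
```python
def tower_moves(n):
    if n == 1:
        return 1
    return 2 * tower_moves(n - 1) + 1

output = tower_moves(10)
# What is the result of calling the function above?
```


tower_moves(10)
= 2 * tower_moves(9) + 1
= 2 * (2 * tower_moves(8) + 1) + 1
= 2 * (2 * (2 * tower_moves(7) + 1) + 1) + 1
= 2 * (2 * (2 * (2 * tower_moves(6) + 1) + 1) + 1) + 1
= 2 * (2 * (2 * (2 * (2 * tower_moves(5) + 1) + 1) + 1) + 1) + 1
= 2 * (2 * (2 * (2 * (2 * (2 * tower_moves(4) + 1) + 1) + 1) + 1) + 1) + 1
= 2 * (2 * (2 * (2 * (2 * (2 * (2 * tower_moves(3) + 1) + 1) + 1) + 1) + 1) + 1) + 1
= 2 * (2 * (2 * (2 * (2 * (2 * (2 * (2 * tower_moves(2) + 1) + 1) + 1) + 1) + 1) + 1) + 1) + 1
= 2 * (2 * (2 * (2 * (2 * (2 * (2 * (2 * (2 * tower_moves(1) + 1) + 1) + 1) + 1) + 1) + 1) + 1) + 1) + 1
Now compute bottom-up:
tower_moves(1) = 1
tower_moves(2) = 2 * 1 + 1 = 3
tower_moves(3) = 2 * 3 + 1 = 7
tower_moves(4) = 2 * 7 + 1 = 15
tower_moves(5) = 2 * 15 + 1 = 31
tower_moves(6) = 2 * 31 + 1 = 63
tower_moves(7) = 2 * 63 + 1 = 127
tower_moves(8) = 2 * 127 + 1 = 255
tower_moves(9) = 2 * 255 + 1 = 511
tower_moves(10) = 2 * 511 + 1 = 1023
= 1023


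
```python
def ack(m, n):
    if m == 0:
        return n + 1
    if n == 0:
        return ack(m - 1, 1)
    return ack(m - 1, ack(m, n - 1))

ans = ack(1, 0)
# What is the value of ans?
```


ack(1, 0)
n == 0: return ack(0, 1)
= ack(0, 1) = 2
= 2


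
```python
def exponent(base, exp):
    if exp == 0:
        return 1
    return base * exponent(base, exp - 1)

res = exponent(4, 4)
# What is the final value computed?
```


exponent(4, 4)
= 4 * exponent(4, 3)
= 4 * 4 * exponent(4, 2)
= 4 * 4 * 4 * exponent(4, 1)
= 4 * 4 * 4 * 4 * exponent(4, 0)
= 4 * 4 * 4 * 4 * 1
= 256


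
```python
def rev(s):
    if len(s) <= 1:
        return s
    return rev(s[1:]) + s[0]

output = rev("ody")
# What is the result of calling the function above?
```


rev("ody")
= rev("dy") + "o"
= rev("y") + "d" + "o"
= "y" + "d" + "o"
= "ydo"


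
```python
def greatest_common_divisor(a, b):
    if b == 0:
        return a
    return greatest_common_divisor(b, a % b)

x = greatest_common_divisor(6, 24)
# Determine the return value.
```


greatest_common_divisor(6, 24)
= greatest_common_divisor(24, 6 % 24) = greatest_common_divisor(24, 6)
= greatest_common_divisor(6, 24 % 6) = greatest_common_divisor(6, 0)
b == 0, return a = 6


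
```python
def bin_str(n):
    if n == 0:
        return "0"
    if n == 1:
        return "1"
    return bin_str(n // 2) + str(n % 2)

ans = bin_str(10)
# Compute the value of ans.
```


bin_str(10)
= bin_str(5) + "0"
= bin_str(2) + "1" + "0"
= bin_str(1) + "0" + "1" + "0"
= "1" + "0" + "1" + "0"
= "1010"


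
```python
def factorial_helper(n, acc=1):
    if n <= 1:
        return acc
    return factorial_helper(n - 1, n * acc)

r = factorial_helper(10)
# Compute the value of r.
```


factorial_helper(10, 1)
= factorial_helper(9, 10 * 1) = factorial_helper(9, 10)
= factorial_helper(8, 9 * 10) = factorial_helper(8, 90)
= factorial_helper(7, 8 * 90) = factorial_helper(7, 720)
= factorial_helper(6, 7 * 720) = factorial_helper(6, 5040)
= factorial_helper(5, 6 * 5040) = factorial_helper(5, 30240)
= factorial_helper(4, 5 * 30240) = factorial_helper(4, 151200)
= factorial_helper(3, 4 * 151200) = factorial_helper(3, 604800)
= factorial_helper(2, 3 * 604800) = factorial_helper(2, 1814400)
= factorial_helper(1, 2 * 1814400) = factorial_helper(1, 3628800)
n <= 1, return acc = 3628800


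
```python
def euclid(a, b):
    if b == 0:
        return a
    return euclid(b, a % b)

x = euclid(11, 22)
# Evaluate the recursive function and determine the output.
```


euclid(11, 22)
= euclid(22, 11 % 22) = euclid(22, 11)
= euclid(11, 22 % 11) = euclid(11, 0)
b == 0, return a = 11


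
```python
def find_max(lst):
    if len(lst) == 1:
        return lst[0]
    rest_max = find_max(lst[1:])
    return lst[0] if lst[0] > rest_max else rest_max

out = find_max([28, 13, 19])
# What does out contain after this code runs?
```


find_max([28, 13, 19])
= compare 28 with find_max([13, 19])
= compare 13 with find_max([19])
Base: find_max([19]) = 19
compare 13 with 19: max = 19
compare 28 with 19: max = 28
= 28


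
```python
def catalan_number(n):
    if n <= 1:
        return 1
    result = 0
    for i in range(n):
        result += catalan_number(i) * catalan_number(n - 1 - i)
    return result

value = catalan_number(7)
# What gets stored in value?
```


catalan_number(7)
= sum of catalan_number(i) * catalan_number(7-1-i) for i in 0..6
First compute sub-values bottom-up:
  catalan_number(0) = 1, catalan_number(1) = 1
  catalan_number(2) = 1*1 + 1*1 = 2
  catalan_number(3) = 1*2 + 1*1 + 2*1 = 5
  catalan_number(4) = 1*5 + 1*2 + 2*1 + 5*1 = 14
  catalan_number(5) = 1*14 + 1*5 + 2*2 + 5*1 + 14*1 = 42
  catalan_number(6) = 1*42 + 1*14 + 2*5 + 5*2 + 14*1 + 42*1 = 132
Now catalan_number(7):
  catalan_number(0)*catalan_number(6) = 1*132 = 132
  catalan_number(1)*catalan_number(5) = 1*42 = 42
  catalan_number(2)*catalan_number(4) = 2*14 = 28
  catalan_number(3)*catalan_number(3) = 5*5 = 25
  catalan_number(4)*catalan_number(2) = 14*2 = 28
  catalan_number(5)*catalan_number(1) = 42*1 = 42
  catalan_number(6)*catalan_number(0) = 132*1 = 132
= 132 + 42 + 28 + 25 + 28 + 42 + 132
= 429


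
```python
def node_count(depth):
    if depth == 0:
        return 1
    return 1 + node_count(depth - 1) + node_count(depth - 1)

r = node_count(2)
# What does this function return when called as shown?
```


node_count(2)
= 1 + node_count(1) + node_count(1)
= 1 + 2 * node_count(1)
node_count(k) = 2^(k+1) - 1
node_count(0) = 1
node_count(1) = 3
node_count(2) = 7
node_count(2) = 2^3 - 1 = 7


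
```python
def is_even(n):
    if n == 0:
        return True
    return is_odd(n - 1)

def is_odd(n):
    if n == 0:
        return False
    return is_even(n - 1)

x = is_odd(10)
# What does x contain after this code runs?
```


is_odd(10)
= is_even(9)
= is_odd(8)
= is_even(7)
= is_odd(6)
= is_even(5)
= is_odd(4)
= is_even(3)
= is_odd(2)
= is_even(1)
= is_odd(0)
n == 0: return False
= False


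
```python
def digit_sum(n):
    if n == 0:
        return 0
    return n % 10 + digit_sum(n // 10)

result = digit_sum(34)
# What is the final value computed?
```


digit_sum(34)
= 4 + digit_sum(3)
= 4 + 3 + digit_sum(0)
= 4 + 3 + 0
= 7


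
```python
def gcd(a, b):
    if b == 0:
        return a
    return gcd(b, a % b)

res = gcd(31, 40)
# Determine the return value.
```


gcd(31, 40)
= gcd(40, 31 % 40) = gcd(40, 31)
= gcd(31, 40 % 31) = gcd(31, 9)
= gcd(9, 31 % 9) = gcd(9, 4)
= gcd(4, 9 % 4) = gcd(4, 1)
= gcd(1, 4 % 1) = gcd(1, 0)
b == 0, return a = 1


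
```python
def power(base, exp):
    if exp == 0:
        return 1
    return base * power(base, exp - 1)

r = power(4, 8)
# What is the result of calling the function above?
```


power(4, 8)
= 4 * power(4, 7)
= 4 * 4 * power(4, 6)
= 4 * 4 * 4 * power(4, 5)
= 4 * 4 * 4 * 4 * power(4, 4)
= 4 * 4 * 4 * 4 * 4 * power(4, 3)
= 4 * 4 * 4 * 4 * 4 * 4 * power(4, 2)
= 4 * 4 * 4 * 4 * 4 * 4 * 4 * power(4, 1)
= 4 * 4 * 4 * 4 * 4 * 4 * 4 * 4 * power(4, 0)
= 4 * 4 * 4 * 4 * 4 * 4 * 4 * 4 * 1
= 65536


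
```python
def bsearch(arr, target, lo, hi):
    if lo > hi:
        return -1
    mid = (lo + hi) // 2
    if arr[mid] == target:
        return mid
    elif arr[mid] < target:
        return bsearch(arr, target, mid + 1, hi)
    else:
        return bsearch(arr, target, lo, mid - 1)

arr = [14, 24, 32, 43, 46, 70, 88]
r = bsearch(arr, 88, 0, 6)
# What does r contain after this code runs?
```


bsearch(arr, 88, 0, 6)
lo=0, hi=6, mid=3, arr[mid]=43
43 < 88, search right half
lo=4, hi=6, mid=5, arr[mid]=70
70 < 88, search right half
lo=6, hi=6, mid=6, arr[mid]=88
arr[6] == 88, found at index 6
= 6


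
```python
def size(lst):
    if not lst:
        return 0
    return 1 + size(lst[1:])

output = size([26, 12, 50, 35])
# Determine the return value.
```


size([26, 12, 50, 35])
= 1 + size([12, 50, 35])
= 1 + 1 + size([50, 35])
= 1 + 1 + 1 + size([35])
= 1 + 1 + 1 + 1 + size([])
= 1 + 1 + 1 + 1 + 0
= 4


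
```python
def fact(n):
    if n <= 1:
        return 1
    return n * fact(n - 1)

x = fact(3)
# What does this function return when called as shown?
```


fact(3)
= 3 * fact(2)
= 3 * 2 * fact(1)
= 3 * 2 * 1
= 6


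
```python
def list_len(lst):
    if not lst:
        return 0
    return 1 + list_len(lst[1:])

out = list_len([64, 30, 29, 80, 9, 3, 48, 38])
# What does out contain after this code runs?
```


list_len([64, 30, 29, 80, 9, 3, 48, 38])
= 1 + list_len([30, 29, 80, 9, 3, 48, 38])
= 1 + 1 + list_len([29, 80, 9, 3, 48, 38])
= 1 + 1 + 1 + list_len([80, 9, 3, 48, 38])
= 1 + 1 + 1 + 1 + list_len([9, 3, 48, 38])
= 1 + 1 + 1 + 1 + 1 + list_len([3, 48, 38])
= 1 + 1 + 1 + 1 + 1 + 1 + list_len([48, 38])
= 1 + 1 + 1 + 1 + 1 + 1 + 1 + list_len([38])
= 1 + 1 + 1 + 1 + 1 + 1 + 1 + 1 + list_len([])
= 1 + 1 + 1 + 1 + 1 + 1 + 1 + 1 + 0
= 8


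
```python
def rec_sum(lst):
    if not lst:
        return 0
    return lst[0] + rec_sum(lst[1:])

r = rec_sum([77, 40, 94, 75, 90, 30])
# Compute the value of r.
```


rec_sum([77, 40, 94, 75, 90, 30])
= 77 + rec_sum([40, 94, 75, 90, 30])
= 77 + 40 + rec_sum([94, 75, 90, 30])
= 77 + 40 + 94 + rec_sum([75, 90, 30])
= 77 + 40 + 94 + 75 + rec_sum([90, 30])
= 77 + 40 + 94 + 75 + 90 + rec_sum([30])
= 77 + 40 + 94 + 75 + 90 + 30 + rec_sum([])
= 77 + 40 + 94 + 75 + 90 + 30 + 0
= 406


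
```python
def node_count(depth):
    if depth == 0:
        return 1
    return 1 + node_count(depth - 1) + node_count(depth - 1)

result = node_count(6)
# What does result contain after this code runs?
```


node_count(6)
= 1 + node_count(5) + node_count(5)
= 1 + 2 * node_count(5)
node_count(k) = 2^(k+1) - 1
node_count(0) = 1
node_count(1) = 3
node_count(2) = 7
node_count(3) = 15
node_count(4) = 31
node_count(6) = 2^7 - 1 = 127


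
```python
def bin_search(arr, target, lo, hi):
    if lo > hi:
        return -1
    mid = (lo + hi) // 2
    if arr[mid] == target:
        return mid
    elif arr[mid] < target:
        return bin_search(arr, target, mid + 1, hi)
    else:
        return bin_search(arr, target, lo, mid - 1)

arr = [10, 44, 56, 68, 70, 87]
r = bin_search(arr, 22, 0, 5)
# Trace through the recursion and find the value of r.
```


bin_search(arr, 22, 0, 5)
lo=0, hi=5, mid=2, arr[mid]=56
56 > 22, search left half
lo=0, hi=1, mid=0, arr[mid]=10
10 < 22, search right half
lo=1, hi=1, mid=1, arr[mid]=44
44 > 22, search left half
lo > hi, target not found, return -1
= -1


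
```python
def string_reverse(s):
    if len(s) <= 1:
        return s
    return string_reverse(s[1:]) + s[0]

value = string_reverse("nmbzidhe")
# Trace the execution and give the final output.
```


string_reverse("nmbzidhe")
= string_reverse("mbzidhe") + "n"
= string_reverse("bzidhe") + "m" + "n"
= string_reverse("zidhe") + "b" + "m" + "n"
= string_reverse("idhe") + "z" + "b" + "m" + "n"
= string_reverse("dhe") + "i" + "z" + "b" + "m" + "n"
= string_reverse("he") + "d" + "i" + "z" + "b" + "m" + "n"
= string_reverse("e") + "h" + "d" + "i" + "z" + "b" + "m" + "n"
= "e" + "h" + "d" + "i" + "z" + "b" + "m" + "n"
= "ehdizbmn"


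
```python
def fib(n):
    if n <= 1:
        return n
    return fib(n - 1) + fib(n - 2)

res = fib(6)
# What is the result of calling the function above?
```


fib(6)
= fib(5) + fib(4)
= (fib(4) + fib(3)) + fib(4)
Computing bottom-up: fib(0)=0, fib(1)=1, fib(2)=1, fib(3)=2, fib(4)=3, fib(5)=5, fib(6)=8
= 8


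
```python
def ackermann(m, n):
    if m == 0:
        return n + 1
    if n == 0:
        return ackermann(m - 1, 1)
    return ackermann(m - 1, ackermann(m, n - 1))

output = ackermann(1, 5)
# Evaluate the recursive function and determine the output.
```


ackermann(1, 5)
= ackermann(0, ackermann(1, 4))
First compute ackermann(1, 4) = 6
= ackermann(0, 6)
= 7


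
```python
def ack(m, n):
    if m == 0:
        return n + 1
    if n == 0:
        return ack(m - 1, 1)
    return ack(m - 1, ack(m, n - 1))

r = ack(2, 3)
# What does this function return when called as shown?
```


ack(2, 3)
= ack(1, ack(2, 2))
First compute ack(2, 2) = 7
= ack(1, 7)
= 9


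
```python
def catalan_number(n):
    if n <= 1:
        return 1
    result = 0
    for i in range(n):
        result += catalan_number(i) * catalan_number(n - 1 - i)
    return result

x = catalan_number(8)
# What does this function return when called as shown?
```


catalan_number(8)
= sum of catalan_number(i) * catalan_number(8-1-i) for i in 0..7
First compute sub-values bottom-up:
  catalan_number(0) = 1, catalan_number(1) = 1
  catalan_number(2) = 1*1 + 1*1 = 2
  catalan_number(3) = 1*2 + 1*1 + 2*1 = 5
  catalan_number(4) = 1*5 + 1*2 + 2*1 + 5*1 = 14
  catalan_number(5) = 1*14 + 1*5 + 2*2 + 5*1 + 14*1 = 42
  catalan_number(6) = 1*42 + 1*14 + 2*5 + 5*2 + 14*1 + 42*1 = 132
  catalan_number(7) = 1*132 + 1*42 + 2*14 + 5*5 + 14*2 + 42*1 + 132*1 = 429
Now catalan_number(8):
  catalan_number(0)*catalan_number(7) = 1*429 = 429
  catalan_number(1)*catalan_number(6) = 1*132 = 132
  catalan_number(2)*catalan_number(5) = 2*42 = 84
  catalan_number(3)*catalan_number(4) = 5*14 = 70
  catalan_number(4)*catalan_number(3) = 14*5 = 70
  catalan_number(5)*catalan_number(2) = 42*2 = 84
  catalan_number(6)*catalan_number(1) = 132*1 = 132
  catalan_number(7)*catalan_number(0) = 429*1 = 429
= 429 + 132 + 84 + 70 + 70 + 84 + 132 + 429
= 1430


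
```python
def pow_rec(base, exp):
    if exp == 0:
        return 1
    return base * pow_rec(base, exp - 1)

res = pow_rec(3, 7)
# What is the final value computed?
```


pow_rec(3, 7)
= 3 * pow_rec(3, 6)
= 3 * 3 * pow_rec(3, 5)
= 3 * 3 * 3 * pow_rec(3, 4)
= 3 * 3 * 3 * 3 * pow_rec(3, 3)
= 3 * 3 * 3 * 3 * 3 * pow_rec(3, 2)
= 3 * 3 * 3 * 3 * 3 * 3 * pow_rec(3, 1)
= 3 * 3 * 3 * 3 * 3 * 3 * 3 * pow_rec(3, 0)
= 3 * 3 * 3 * 3 * 3 * 3 * 3 * 1
= 2187


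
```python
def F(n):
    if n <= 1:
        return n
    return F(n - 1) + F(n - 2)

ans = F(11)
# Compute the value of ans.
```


F(11)
= F(10) + F(9)
= (F(9) + F(8)) + F(9)
Computing bottom-up: F(0)=0, F(1)=1, F(2)=1, F(3)=2, F(4)=3, F(5)=5, F(6)=8, F(7)=13, F(8)=21, F(9)=34, F(10)=55, F(11)=89
= 89


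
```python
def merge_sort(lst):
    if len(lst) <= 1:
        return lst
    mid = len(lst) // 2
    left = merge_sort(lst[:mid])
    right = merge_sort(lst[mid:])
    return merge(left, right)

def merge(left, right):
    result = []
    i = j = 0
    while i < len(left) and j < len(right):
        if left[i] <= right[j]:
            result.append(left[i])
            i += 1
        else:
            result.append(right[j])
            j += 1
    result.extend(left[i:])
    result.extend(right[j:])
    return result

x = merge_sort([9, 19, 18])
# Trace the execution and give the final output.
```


merge_sort([9, 19, 18])
Split into [9] and [19, 18]
Left sorted: [9]
Right sorted: [18, 19]
Merge [9] and [18, 19]
= [9, 18, 19]


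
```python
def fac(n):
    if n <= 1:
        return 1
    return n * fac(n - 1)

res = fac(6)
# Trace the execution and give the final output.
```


fac(6)
= 6 * fac(5)
= 6 * 5 * fac(4)
= 6 * 5 * 4 * fac(3)
= 6 * 5 * 4 * 3 * fac(2)
= 6 * 5 * 4 * 3 * 2 * fac(1)
= 6 * 5 * 4 * 3 * 2 * 1
= 720


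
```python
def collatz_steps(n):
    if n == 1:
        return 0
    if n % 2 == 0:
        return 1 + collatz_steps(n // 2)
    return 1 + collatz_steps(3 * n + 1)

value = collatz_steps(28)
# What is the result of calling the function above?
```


collatz_steps(28)
28 is even -> collatz_steps(14)
14 is even -> collatz_steps(7)
7 is odd -> 3*7+1 = 22 -> collatz_steps(22)
22 is even -> collatz_steps(11)
11 is odd -> 3*11+1 = 34 -> collatz_steps(34)
34 is even -> collatz_steps(17)
17 is odd -> 3*17+1 = 52 -> collatz_steps(52)
52 is even -> collatz_steps(26)
26 is even -> collatz_steps(13)
13 is odd -> 3*13+1 = 40 -> collatz_steps(40)
40 is even -> collatz_steps(20)
20 is even -> collatz_steps(10)
10 is even -> collatz_steps(5)
5 is odd -> 3*5+1 = 16 -> collatz_steps(16)
16 is even -> collatz_steps(8)
8 is even -> collatz_steps(4)
4 is even -> collatz_steps(2)
2 is even -> collatz_steps(1)
Reached 1 after 18 steps
= 18


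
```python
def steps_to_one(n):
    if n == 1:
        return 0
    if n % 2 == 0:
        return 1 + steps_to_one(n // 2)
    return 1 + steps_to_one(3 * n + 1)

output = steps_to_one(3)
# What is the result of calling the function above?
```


steps_to_one(3)
3 is odd -> 3*3+1 = 10 -> steps_to_one(10)
10 is even -> steps_to_one(5)
5 is odd -> 3*5+1 = 16 -> steps_to_one(16)
16 is even -> steps_to_one(8)
8 is even -> steps_to_one(4)
4 is even -> steps_to_one(2)
2 is even -> steps_to_one(1)
Reached 1 after 7 steps
= 7


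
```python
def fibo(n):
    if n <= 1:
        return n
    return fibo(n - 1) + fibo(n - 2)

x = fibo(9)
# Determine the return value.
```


fibo(9)
= fibo(8) + fibo(7)
= (fibo(7) + fibo(6)) + fibo(7)
Computing bottom-up: fibo(0)=0, fibo(1)=1, fibo(2)=1, fibo(3)=2, fibo(4)=3, fibo(5)=5, fibo(6)=8, fibo(7)=13, fibo(8)=21, fibo(9)=34
= 34


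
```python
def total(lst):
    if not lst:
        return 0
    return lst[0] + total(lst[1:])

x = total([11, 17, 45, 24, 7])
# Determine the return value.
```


total([11, 17, 45, 24, 7])
= 11 + total([17, 45, 24, 7])
= 11 + 17 + total([45, 24, 7])
= 11 + 17 + 45 + total([24, 7])
= 11 + 17 + 45 + 24 + total([7])
= 11 + 17 + 45 + 24 + 7 + total([])
= 11 + 17 + 45 + 24 + 7 + 0
= 104


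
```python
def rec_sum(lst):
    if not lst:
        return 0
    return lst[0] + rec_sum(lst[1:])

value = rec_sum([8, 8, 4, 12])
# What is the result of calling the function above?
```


rec_sum([8, 8, 4, 12])
= 8 + rec_sum([8, 4, 12])
= 8 + 8 + rec_sum([4, 12])
= 8 + 8 + 4 + rec_sum([12])
= 8 + 8 + 4 + 12 + rec_sum([])
= 8 + 8 + 4 + 12 + 0
= 32


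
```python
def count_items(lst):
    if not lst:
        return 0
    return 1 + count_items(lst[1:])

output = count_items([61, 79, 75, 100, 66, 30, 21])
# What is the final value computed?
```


count_items([61, 79, 75, 100, 66, 30, 21])
= 1 + count_items([79, 75, 100, 66, 30, 21])
= 1 + 1 + count_items([75, 100, 66, 30, 21])
= 1 + 1 + 1 + count_items([100, 66, 30, 21])
= 1 + 1 + 1 + 1 + count_items([66, 30, 21])
= 1 + 1 + 1 + 1 + 1 + count_items([30, 21])
= 1 + 1 + 1 + 1 + 1 + 1 + count_items([21])
= 1 + 1 + 1 + 1 + 1 + 1 + 1 + count_items([])
= 1 + 1 + 1 + 1 + 1 + 1 + 1 + 0
= 7


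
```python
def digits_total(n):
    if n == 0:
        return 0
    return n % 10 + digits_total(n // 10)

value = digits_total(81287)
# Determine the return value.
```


digits_total(81287)
= 7 + digits_total(8128)
= 7 + 8 + digits_total(812)
= 7 + 8 + 2 + digits_total(81)
= 7 + 8 + 2 + 1 + digits_total(8)
= 7 + 8 + 2 + 1 + 8 + digits_total(0)
= 7 + 8 + 2 + 1 + 8 + 0
= 26


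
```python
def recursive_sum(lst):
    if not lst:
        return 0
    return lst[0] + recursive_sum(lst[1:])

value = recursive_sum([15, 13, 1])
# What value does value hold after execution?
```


recursive_sum([15, 13, 1])
= 15 + recursive_sum([13, 1])
= 15 + 13 + recursive_sum([1])
= 15 + 13 + 1 + recursive_sum([])
= 15 + 13 + 1 + 0
= 29


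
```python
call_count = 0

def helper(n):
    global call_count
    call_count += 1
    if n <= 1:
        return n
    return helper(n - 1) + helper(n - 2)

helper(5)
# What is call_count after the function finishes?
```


helper(5) calls helper(4) and helper(3); each non-base call branches into two more.
Let C(k) = total number of calls made by helper(k), including the call to helper(k) itself.
Base cases: C(0) = 1, C(1) = 1
Recurrence: C(k) = 1 + C(k-1) + C(k-2)
  C(2) = 1 + C(1) + C(0) = 1 + 1 + 1 = 3
  C(3) = 1 + C(2) + C(1) = 1 + 3 + 1 = 5
  C(4) = 1 + C(3) + C(2) = 1 + 5 + 3 = 9
  C(5) = 1 + C(4) + C(3) = 1 + 9 + 5 = 15
Total calls = C(5) = 15


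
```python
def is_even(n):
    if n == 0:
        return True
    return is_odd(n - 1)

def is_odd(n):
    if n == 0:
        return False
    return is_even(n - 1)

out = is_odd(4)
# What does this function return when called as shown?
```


is_odd(4)
= is_even(3)
= is_odd(2)
= is_even(1)
= is_odd(0)
n == 0: return False
= False


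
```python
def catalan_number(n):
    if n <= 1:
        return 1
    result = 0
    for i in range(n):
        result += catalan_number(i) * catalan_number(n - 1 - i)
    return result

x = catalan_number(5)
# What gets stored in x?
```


catalan_number(5)
= sum of catalan_number(i) * catalan_number(5-1-i) for i in 0..4
First compute sub-values bottom-up:
  catalan_number(0) = 1, catalan_number(1) = 1
  catalan_number(2) = 1*1 + 1*1 = 2
  catalan_number(3) = 1*2 + 1*1 + 2*1 = 5
  catalan_number(4) = 1*5 + 1*2 + 2*1 + 5*1 = 14
Now catalan_number(5):
  catalan_number(0)*catalan_number(4) = 1*14 = 14
  catalan_number(1)*catalan_number(3) = 1*5 = 5
  catalan_number(2)*catalan_number(2) = 2*2 = 4
  catalan_number(3)*catalan_number(1) = 5*1 = 5
  catalan_number(4)*catalan_number(0) = 14*1 = 14
= 14 + 5 + 4 + 5 + 14
= 42


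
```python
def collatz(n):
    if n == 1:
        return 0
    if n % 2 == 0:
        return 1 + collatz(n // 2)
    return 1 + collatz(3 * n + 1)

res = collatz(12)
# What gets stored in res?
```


collatz(12)
12 is even -> collatz(6)
6 is even -> collatz(3)
3 is odd -> 3*3+1 = 10 -> collatz(10)
10 is even -> collatz(5)
5 is odd -> 3*5+1 = 16 -> collatz(16)
16 is even -> collatz(8)
8 is even -> collatz(4)
4 is even -> collatz(2)
2 is even -> collatz(1)
Reached 1 after 9 steps
= 9


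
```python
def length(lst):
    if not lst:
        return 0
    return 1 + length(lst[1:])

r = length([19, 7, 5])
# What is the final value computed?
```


length([19, 7, 5])
= 1 + length([7, 5])
= 1 + 1 + length([5])
= 1 + 1 + 1 + length([])
= 1 + 1 + 1 + 0
= 3


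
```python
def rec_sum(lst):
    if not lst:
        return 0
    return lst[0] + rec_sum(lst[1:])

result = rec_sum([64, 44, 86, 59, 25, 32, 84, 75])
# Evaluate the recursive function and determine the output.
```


rec_sum([64, 44, 86, 59, 25, 32, 84, 75])
= 64 + rec_sum([44, 86, 59, 25, 32, 84, 75])
= 64 + 44 + rec_sum([86, 59, 25, 32, 84, 75])
= 64 + 44 + 86 + rec_sum([59, 25, 32, 84, 75])
= 64 + 44 + 86 + 59 + rec_sum([25, 32, 84, 75])
= 64 + 44 + 86 + 59 + 25 + rec_sum([32, 84, 75])
= 64 + 44 + 86 + 59 + 25 + 32 + rec_sum([84, 75])
= 64 + 44 + 86 + 59 + 25 + 32 + 84 + rec_sum([75])
= 64 + 44 + 86 + 59 + 25 + 32 + 84 + 75 + rec_sum([])
= 64 + 44 + 86 + 59 + 25 + 32 + 84 + 75 + 0
= 469


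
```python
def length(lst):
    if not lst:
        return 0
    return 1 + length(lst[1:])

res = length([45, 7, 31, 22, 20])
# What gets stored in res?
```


length([45, 7, 31, 22, 20])
= 1 + length([7, 31, 22, 20])
= 1 + 1 + length([31, 22, 20])
= 1 + 1 + 1 + length([22, 20])
= 1 + 1 + 1 + 1 + length([20])
= 1 + 1 + 1 + 1 + 1 + length([])
= 1 + 1 + 1 + 1 + 1 + 0
= 5


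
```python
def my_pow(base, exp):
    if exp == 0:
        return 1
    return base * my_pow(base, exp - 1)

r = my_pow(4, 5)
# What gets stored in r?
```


my_pow(4, 5)
= 4 * my_pow(4, 4)
= 4 * 4 * my_pow(4, 3)
= 4 * 4 * 4 * my_pow(4, 2)
= 4 * 4 * 4 * 4 * my_pow(4, 1)
= 4 * 4 * 4 * 4 * 4 * my_pow(4, 0)
= 4 * 4 * 4 * 4 * 4 * 1
= 1024


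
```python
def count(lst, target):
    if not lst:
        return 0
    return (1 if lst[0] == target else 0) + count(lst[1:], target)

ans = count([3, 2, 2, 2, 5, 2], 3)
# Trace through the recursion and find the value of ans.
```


count([3, 2, 2, 2, 5, 2], 3)
lst[0]=3 == 3: 1 + count([2, 2, 2, 5, 2], 3)
lst[0]=2 != 3: 0 + count([2, 2, 5, 2], 3)
lst[0]=2 != 3: 0 + count([2, 5, 2], 3)
lst[0]=2 != 3: 0 + count([5, 2], 3)
lst[0]=5 != 3: 0 + count([2], 3)
lst[0]=2 != 3: 0 + count([], 3)
= 1


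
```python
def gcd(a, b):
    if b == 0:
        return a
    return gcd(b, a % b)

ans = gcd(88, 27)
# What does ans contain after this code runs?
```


gcd(88, 27)
= gcd(27, 88 % 27) = gcd(27, 7)
= gcd(7, 27 % 7) = gcd(7, 6)
= gcd(6, 7 % 6) = gcd(6, 1)
= gcd(1, 6 % 1) = gcd(1, 0)
b == 0, return a = 1


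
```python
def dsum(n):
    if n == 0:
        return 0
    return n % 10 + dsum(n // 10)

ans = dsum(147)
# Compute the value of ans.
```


dsum(147)
= 7 + dsum(14)
= 7 + 4 + dsum(1)
= 7 + 4 + 1 + dsum(0)
= 7 + 4 + 1 + 0
= 12


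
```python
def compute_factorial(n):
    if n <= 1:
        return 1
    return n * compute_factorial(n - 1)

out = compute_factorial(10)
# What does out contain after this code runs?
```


compute_factorial(10)
= 10 * compute_factorial(9)
= 10 * 9 * compute_factorial(8)
= 10 * 9 * 8 * compute_factorial(7)
= 10 * 9 * 8 * 7 * compute_factorial(6)
= 10 * 9 * 8 * 7 * 6 * compute_factorial(5)
= 10 * 9 * 8 * 7 * 6 * 5 * compute_factorial(4)
= 10 * 9 * 8 * 7 * 6 * 5 * 4 * compute_factorial(3)
= 10 * 9 * 8 * 7 * 6 * 5 * 4 * 3 * compute_factorial(2)
= 10 * 9 * 8 * 7 * 6 * 5 * 4 * 3 * 2 * compute_factorial(1)
= 10 * 9 * 8 * 7 * 6 * 5 * 4 * 3 * 2 * 1
= 3628800


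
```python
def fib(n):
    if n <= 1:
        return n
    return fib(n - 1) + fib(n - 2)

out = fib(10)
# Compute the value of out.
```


fib(10)
= fib(9) + fib(8)
= (fib(8) + fib(7)) + fib(8)
Computing bottom-up: fib(0)=0, fib(1)=1, fib(2)=1, fib(3)=2, fib(4)=3, fib(5)=5, fib(6)=8, fib(7)=13, fib(8)=21, fib(9)=34, fib(10)=55
= 55


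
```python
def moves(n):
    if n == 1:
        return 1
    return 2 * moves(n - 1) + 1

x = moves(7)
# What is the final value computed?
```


moves(7)
= 2 * moves(6) + 1
= 2 * (2 * moves(5) + 1) + 1
= 2 * (2 * (2 * moves(4) + 1) + 1) + 1
= 2 * (2 * (2 * (2 * moves(3) + 1) + 1) + 1) + 1
= 2 * (2 * (2 * (2 * (2 * moves(2) + 1) + 1) + 1) + 1) + 1
= 2 * (2 * (2 * (2 * (2 * (2 * moves(1) + 1) + 1) + 1) + 1) + 1) + 1
Now compute bottom-up:
moves(1) = 1
moves(2) = 2 * 1 + 1 = 3
moves(3) = 2 * 3 + 1 = 7
moves(4) = 2 * 7 + 1 = 15
moves(5) = 2 * 15 + 1 = 31
moves(6) = 2 * 31 + 1 = 63
moves(7) = 2 * 63 + 1 = 127
= 127


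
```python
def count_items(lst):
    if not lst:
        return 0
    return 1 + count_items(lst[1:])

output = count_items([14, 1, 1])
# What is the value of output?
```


count_items([14, 1, 1])
= 1 + count_items([1, 1])
= 1 + 1 + count_items([1])
= 1 + 1 + 1 + count_items([])
= 1 + 1 + 1 + 0
= 3


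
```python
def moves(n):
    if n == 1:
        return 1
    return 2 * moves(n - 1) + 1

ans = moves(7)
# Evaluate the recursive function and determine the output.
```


moves(7)
= 2 * moves(6) + 1
= 2 * (2 * moves(5) + 1) + 1
= 2 * (2 * (2 * moves(4) + 1) + 1) + 1
= 2 * (2 * (2 * (2 * moves(3) + 1) + 1) + 1) + 1
= 2 * (2 * (2 * (2 * (2 * moves(2) + 1) + 1) + 1) + 1) + 1
= 2 * (2 * (2 * (2 * (2 * (2 * moves(1) + 1) + 1) + 1) + 1) + 1) + 1
Now compute bottom-up:
moves(1) = 1
moves(2) = 2 * 1 + 1 = 3
moves(3) = 2 * 3 + 1 = 7
moves(4) = 2 * 7 + 1 = 15
moves(5) = 2 * 15 + 1 = 31
moves(6) = 2 * 31 + 1 = 63
moves(7) = 2 * 63 + 1 = 127
= 127


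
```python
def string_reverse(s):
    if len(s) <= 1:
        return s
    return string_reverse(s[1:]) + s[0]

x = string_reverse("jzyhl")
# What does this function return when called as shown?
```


string_reverse("jzyhl")
= string_reverse("zyhl") + "j"
= string_reverse("yhl") + "z" + "j"
= string_reverse("hl") + "y" + "z" + "j"
= string_reverse("l") + "h" + "y" + "z" + "j"
= "l" + "h" + "y" + "z" + "j"
= "lhyzj"


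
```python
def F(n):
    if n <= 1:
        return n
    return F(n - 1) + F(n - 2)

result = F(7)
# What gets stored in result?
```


F(7)
= F(6) + F(5)
= (F(5) + F(4)) + F(5)
Computing bottom-up: F(0)=0, F(1)=1, F(2)=1, F(3)=2, F(4)=3, F(5)=5, F(6)=8, F(7)=13
= 13


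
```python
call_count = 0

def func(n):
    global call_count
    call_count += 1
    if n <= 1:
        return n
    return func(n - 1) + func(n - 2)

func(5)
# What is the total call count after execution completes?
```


func(5) calls func(4) and func(3); each non-base call branches into two more.
Let C(k) = total number of calls made by func(k), including the call to func(k) itself.
Base cases: C(0) = 1, C(1) = 1
Recurrence: C(k) = 1 + C(k-1) + C(k-2)
  C(2) = 1 + C(1) + C(0) = 1 + 1 + 1 = 3
  C(3) = 1 + C(2) + C(1) = 1 + 3 + 1 = 5
  C(4) = 1 + C(3) + C(2) = 1 + 5 + 3 = 9
  C(5) = 1 + C(4) + C(3) = 1 + 9 + 5 = 15
Total calls = C(5) = 15


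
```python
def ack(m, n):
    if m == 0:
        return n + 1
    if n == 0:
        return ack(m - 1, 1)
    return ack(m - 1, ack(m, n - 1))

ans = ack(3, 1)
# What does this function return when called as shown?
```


ack(3, 1)
= ack(2, ack(3, 0))
First compute ack(3, 0) = 5
= ack(2, 5)
= 13


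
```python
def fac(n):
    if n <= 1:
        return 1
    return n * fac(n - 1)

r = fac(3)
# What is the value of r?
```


fac(3)
= 3 * fac(2)
= 3 * 2 * fac(1)
= 3 * 2 * 1
= 6


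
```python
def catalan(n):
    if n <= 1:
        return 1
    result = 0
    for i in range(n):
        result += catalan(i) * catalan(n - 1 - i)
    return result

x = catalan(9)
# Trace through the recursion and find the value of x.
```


catalan(9)
= sum of catalan(i) * catalan(9-1-i) for i in 0..8
First compute sub-values bottom-up:
  catalan(0) = 1, catalan(1) = 1
  catalan(2) = 1*1 + 1*1 = 2
  catalan(3) = 1*2 + 1*1 + 2*1 = 5
  catalan(4) = 1*5 + 1*2 + 2*1 + 5*1 = 14
  catalan(5) = 1*14 + 1*5 + 2*2 + 5*1 + 14*1 = 42
  catalan(6) = 1*42 + 1*14 + 2*5 + 5*2 + 14*1 + 42*1 = 132
  catalan(7) = 1*132 + 1*42 + 2*14 + 5*5 + 14*2 + 42*1 + 132*1 = 429
  catalan(8) = 1*429 + 1*132 + 2*42 + 5*14 + 14*5 + 42*2 + 132*1 + 429*1 = 1430
Now catalan(9):
  catalan(0)*catalan(8) = 1*1430 = 1430
  catalan(1)*catalan(7) = 1*429 = 429
  catalan(2)*catalan(6) = 2*132 = 264
  catalan(3)*catalan(5) = 5*42 = 210
  catalan(4)*catalan(4) = 14*14 = 196
  catalan(5)*catalan(3) = 42*5 = 210
  catalan(6)*catalan(2) = 132*2 = 264
  catalan(7)*catalan(1) = 429*1 = 429
  catalan(8)*catalan(0) = 1430*1 = 1430
= 1430 + 429 + 264 + 210 + 196 + 210 + 264 + 429 + 1430
= 4862


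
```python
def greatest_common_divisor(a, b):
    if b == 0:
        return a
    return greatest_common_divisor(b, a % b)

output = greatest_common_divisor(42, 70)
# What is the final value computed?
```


greatest_common_divisor(42, 70)
= greatest_common_divisor(70, 42 % 70) = greatest_common_divisor(70, 42)
= greatest_common_divisor(42, 70 % 42) = greatest_common_divisor(42, 28)
= greatest_common_divisor(28, 42 % 28) = greatest_common_divisor(28, 14)
= greatest_common_divisor(14, 28 % 14) = greatest_common_divisor(14, 0)
b == 0, return a = 14


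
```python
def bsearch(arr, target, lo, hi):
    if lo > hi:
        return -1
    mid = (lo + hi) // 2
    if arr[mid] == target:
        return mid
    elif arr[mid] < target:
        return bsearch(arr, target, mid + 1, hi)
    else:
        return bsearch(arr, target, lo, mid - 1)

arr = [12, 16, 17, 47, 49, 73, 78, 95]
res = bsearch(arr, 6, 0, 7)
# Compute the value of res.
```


bsearch(arr, 6, 0, 7)
lo=0, hi=7, mid=3, arr[mid]=47
47 > 6, search left half
lo=0, hi=2, mid=1, arr[mid]=16
16 > 6, search left half
lo=0, hi=0, mid=0, arr[mid]=12
12 > 6, search left half
lo > hi, target not found, return -1
= -1


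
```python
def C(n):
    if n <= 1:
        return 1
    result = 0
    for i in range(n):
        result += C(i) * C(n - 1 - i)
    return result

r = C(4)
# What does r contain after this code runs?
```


C(4)
= sum of C(i) * C(4-1-i) for i in 0..3
First compute sub-values bottom-up:
  C(0) = 1, C(1) = 1
  C(2) = 1*1 + 1*1 = 2
  C(3) = 1*2 + 1*1 + 2*1 = 5
Now C(4):
  C(0)*C(3) = 1*5 = 5
  C(1)*C(2) = 1*2 = 2
  C(2)*C(1) = 2*1 = 2
  C(3)*C(0) = 5*1 = 5
= 5 + 2 + 2 + 5
= 14


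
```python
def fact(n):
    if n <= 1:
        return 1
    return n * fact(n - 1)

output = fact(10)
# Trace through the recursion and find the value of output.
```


fact(10)
= 10 * fact(9)
= 10 * 9 * fact(8)
= 10 * 9 * 8 * fact(7)
= 10 * 9 * 8 * 7 * fact(6)
= 10 * 9 * 8 * 7 * 6 * fact(5)
= 10 * 9 * 8 * 7 * 6 * 5 * fact(4)
= 10 * 9 * 8 * 7 * 6 * 5 * 4 * fact(3)
= 10 * 9 * 8 * 7 * 6 * 5 * 4 * 3 * fact(2)
= 10 * 9 * 8 * 7 * 6 * 5 * 4 * 3 * 2 * fact(1)
= 10 * 9 * 8 * 7 * 6 * 5 * 4 * 3 * 2 * 1
= 3628800


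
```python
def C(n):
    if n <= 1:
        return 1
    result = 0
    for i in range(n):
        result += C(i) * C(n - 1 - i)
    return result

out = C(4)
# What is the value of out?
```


C(4)
= sum of C(i) * C(4-1-i) for i in 0..3
First compute sub-values bottom-up:
  C(0) = 1, C(1) = 1
  C(2) = 1*1 + 1*1 = 2
  C(3) = 1*2 + 1*1 + 2*1 = 5
Now C(4):
  C(0)*C(3) = 1*5 = 5
  C(1)*C(2) = 1*2 = 2
  C(2)*C(1) = 2*1 = 2
  C(3)*C(0) = 5*1 = 5
= 5 + 2 + 2 + 5
= 14
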